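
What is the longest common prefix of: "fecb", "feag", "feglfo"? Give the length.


Words: fecb, feag, feglfo
  Position 0: all 'f' => match
  Position 1: all 'e' => match
  Position 2: ('c', 'a', 'g') => mismatch, stop
LCP = "fe" (length 2)

2


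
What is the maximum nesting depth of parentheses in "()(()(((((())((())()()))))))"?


Input: "()(()(((((())((())()()))))))"
Tracking depth:
  Position 0 '(': depth becomes 1
  Position 1 ')': depth becomes 0
  Position 2 '(': depth becomes 1
  Position 3 '(': depth becomes 2
  Position 4 ')': depth becomes 1
  Position 5 '(': depth becomes 2
  Position 6 '(': depth becomes 3
  Position 7 '(': depth becomes 4
  Position 8 '(': depth becomes 5
  Position 9 '(': depth becomes 6
  Position 10 '(': depth becomes 7
  Position 11 ')': depth becomes 6
  Position 12 ')': depth becomes 5
  Position 13 '(': depth becomes 6
  Position 14 '(': depth becomes 7
  Position 15 '(': depth becomes 8
  Position 16 ')': depth becomes 7
  Position 17 ')': depth becomes 6
  Position 18 '(': depth becomes 7
  Position 19 ')': depth becomes 6
  Position 20 '(': depth becomes 7
  Position 21 ')': depth becomes 6
  Position 22 ')': depth becomes 5
  Position 23 ')': depth becomes 4
  Position 24 ')': depth becomes 3
  Position 25 ')': depth becomes 2
  Position 26 ')': depth becomes 1
  Position 27 ')': depth becomes 0
Maximum depth reached: 8

8


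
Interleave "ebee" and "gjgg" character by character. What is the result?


Interleaving "ebee" and "gjgg":
  Position 0: 'e' from first, 'g' from second => "eg"
  Position 1: 'b' from first, 'j' from second => "bj"
  Position 2: 'e' from first, 'g' from second => "eg"
  Position 3: 'e' from first, 'g' from second => "eg"
Result: egbjegeg

egbjegeg


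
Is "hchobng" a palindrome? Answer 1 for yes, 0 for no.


Input: hchobng
Reversed: gnbohch
  Compare pos 0 ('h') with pos 6 ('g'): MISMATCH
  Compare pos 1 ('c') with pos 5 ('n'): MISMATCH
  Compare pos 2 ('h') with pos 4 ('b'): MISMATCH
Result: not a palindrome

0


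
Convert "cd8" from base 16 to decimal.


Input: "cd8" in base 16
Positional expansion:
  Digit 'c' (value 12) x 16^2 = 3072
  Digit 'd' (value 13) x 16^1 = 208
  Digit '8' (value 8) x 16^0 = 8
Sum = 3288

3288


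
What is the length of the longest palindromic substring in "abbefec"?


Input: "abbefec"
Checking substrings for palindromes:
  [3:6] "efe" (len 3) => palindrome
  [1:3] "bb" (len 2) => palindrome
Longest palindromic substring: "efe" with length 3

3


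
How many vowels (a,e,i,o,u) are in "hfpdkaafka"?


Input: hfpdkaafka
Checking each character:
  'h' at position 0: consonant
  'f' at position 1: consonant
  'p' at position 2: consonant
  'd' at position 3: consonant
  'k' at position 4: consonant
  'a' at position 5: vowel (running total: 1)
  'a' at position 6: vowel (running total: 2)
  'f' at position 7: consonant
  'k' at position 8: consonant
  'a' at position 9: vowel (running total: 3)
Total vowels: 3

3


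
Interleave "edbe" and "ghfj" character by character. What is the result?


Interleaving "edbe" and "ghfj":
  Position 0: 'e' from first, 'g' from second => "eg"
  Position 1: 'd' from first, 'h' from second => "dh"
  Position 2: 'b' from first, 'f' from second => "bf"
  Position 3: 'e' from first, 'j' from second => "ej"
Result: egdhbfej

egdhbfej


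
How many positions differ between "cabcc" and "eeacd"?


Comparing "cabcc" and "eeacd" position by position:
  Position 0: 'c' vs 'e' => DIFFER
  Position 1: 'a' vs 'e' => DIFFER
  Position 2: 'b' vs 'a' => DIFFER
  Position 3: 'c' vs 'c' => same
  Position 4: 'c' vs 'd' => DIFFER
Positions that differ: 4

4


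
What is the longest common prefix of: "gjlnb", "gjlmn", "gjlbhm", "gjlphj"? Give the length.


Words: gjlnb, gjlmn, gjlbhm, gjlphj
  Position 0: all 'g' => match
  Position 1: all 'j' => match
  Position 2: all 'l' => match
  Position 3: ('n', 'm', 'b', 'p') => mismatch, stop
LCP = "gjl" (length 3)

3


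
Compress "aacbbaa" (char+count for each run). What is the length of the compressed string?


Input: aacbbaa
Runs:
  'a' x 2 => "a2"
  'c' x 1 => "c1"
  'b' x 2 => "b2"
  'a' x 2 => "a2"
Compressed: "a2c1b2a2"
Compressed length: 8

8


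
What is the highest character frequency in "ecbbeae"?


Input: ecbbeae
Character counts:
  'a': 1
  'b': 2
  'c': 1
  'e': 3
Maximum frequency: 3

3


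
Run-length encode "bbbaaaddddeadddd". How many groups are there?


Input: bbbaaaddddeadddd
Scanning for consecutive runs:
  Group 1: 'b' x 3 (positions 0-2)
  Group 2: 'a' x 3 (positions 3-5)
  Group 3: 'd' x 4 (positions 6-9)
  Group 4: 'e' x 1 (positions 10-10)
  Group 5: 'a' x 1 (positions 11-11)
  Group 6: 'd' x 4 (positions 12-15)
Total groups: 6

6


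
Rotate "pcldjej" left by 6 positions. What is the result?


Input: "pcldjej", rotate left by 6
First 6 characters: "pcldje"
Remaining characters: "j"
Concatenate remaining + first: "j" + "pcldje" = "jpcldje"

jpcldje


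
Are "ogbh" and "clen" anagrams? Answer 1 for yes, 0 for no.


Strings: "ogbh", "clen"
Sorted first:  bgho
Sorted second: celn
Differ at position 0: 'b' vs 'c' => not anagrams

0


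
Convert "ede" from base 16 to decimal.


Input: "ede" in base 16
Positional expansion:
  Digit 'e' (value 14) x 16^2 = 3584
  Digit 'd' (value 13) x 16^1 = 208
  Digit 'e' (value 14) x 16^0 = 14
Sum = 3806

3806


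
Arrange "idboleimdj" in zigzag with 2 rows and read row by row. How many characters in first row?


Zigzag "idboleimdj" into 2 rows:
Placing characters:
  'i' => row 0
  'd' => row 1
  'b' => row 0
  'o' => row 1
  'l' => row 0
  'e' => row 1
  'i' => row 0
  'm' => row 1
  'd' => row 0
  'j' => row 1
Rows:
  Row 0: "iblid"
  Row 1: "doemj"
First row length: 5

5


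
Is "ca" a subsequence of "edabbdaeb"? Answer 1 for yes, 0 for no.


Check if "ca" is a subsequence of "edabbdaeb"
Greedy scan:
  Position 0 ('e'): no match needed
  Position 1 ('d'): no match needed
  Position 2 ('a'): no match needed
  Position 3 ('b'): no match needed
  Position 4 ('b'): no match needed
  Position 5 ('d'): no match needed
  Position 6 ('a'): no match needed
  Position 7 ('e'): no match needed
  Position 8 ('b'): no match needed
Only matched 0/2 characters => not a subsequence

0


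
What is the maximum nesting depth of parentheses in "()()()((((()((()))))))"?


Input: "()()()((((()((()))))))"
Tracking depth:
  Position 0 '(': depth becomes 1
  Position 1 ')': depth becomes 0
  Position 2 '(': depth becomes 1
  Position 3 ')': depth becomes 0
  Position 4 '(': depth becomes 1
  Position 5 ')': depth becomes 0
  Position 6 '(': depth becomes 1
  Position 7 '(': depth becomes 2
  Position 8 '(': depth becomes 3
  Position 9 '(': depth becomes 4
  Position 10 '(': depth becomes 5
  Position 11 ')': depth becomes 4
  Position 12 '(': depth becomes 5
  Position 13 '(': depth becomes 6
  Position 14 '(': depth becomes 7
  Position 15 ')': depth becomes 6
  Position 16 ')': depth becomes 5
  Position 17 ')': depth becomes 4
  Position 18 ')': depth becomes 3
  Position 19 ')': depth becomes 2
  Position 20 ')': depth becomes 1
  Position 21 ')': depth becomes 0
Maximum depth reached: 7

7


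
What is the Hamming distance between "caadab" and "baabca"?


Comparing "caadab" and "baabca" position by position:
  Position 0: 'c' vs 'b' => differ
  Position 1: 'a' vs 'a' => same
  Position 2: 'a' vs 'a' => same
  Position 3: 'd' vs 'b' => differ
  Position 4: 'a' vs 'c' => differ
  Position 5: 'b' vs 'a' => differ
Total differences (Hamming distance): 4

4


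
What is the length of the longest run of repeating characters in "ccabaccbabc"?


Input: "ccabaccbabc"
Scanning for longest run:
  Position 1 ('c'): continues run of 'c', length=2
  Position 2 ('a'): new char, reset run to 1
  Position 3 ('b'): new char, reset run to 1
  Position 4 ('a'): new char, reset run to 1
  Position 5 ('c'): new char, reset run to 1
  Position 6 ('c'): continues run of 'c', length=2
  Position 7 ('b'): new char, reset run to 1
  Position 8 ('a'): new char, reset run to 1
  Position 9 ('b'): new char, reset run to 1
  Position 10 ('c'): new char, reset run to 1
Longest run: 'c' with length 2

2


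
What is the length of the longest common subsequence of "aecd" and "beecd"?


LCS of "aecd" and "beecd"
DP table:
           b    e    e    c    d
      0    0    0    0    0    0
  a   0    0    0    0    0    0
  e   0    0    1    1    1    1
  c   0    0    1    1    2    2
  d   0    0    1    1    2    3
LCS length = dp[4][5] = 3

3


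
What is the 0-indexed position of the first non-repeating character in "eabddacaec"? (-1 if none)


Input: eabddacaec
Character frequencies:
  'a': 3
  'b': 1
  'c': 2
  'd': 2
  'e': 2
Scanning left to right for freq == 1:
  Position 0 ('e'): freq=2, skip
  Position 1 ('a'): freq=3, skip
  Position 2 ('b'): unique! => answer = 2

2


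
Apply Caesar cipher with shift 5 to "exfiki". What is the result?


Caesar cipher: shift "exfiki" by 5
  'e' (pos 4) + 5 = pos 9 = 'j'
  'x' (pos 23) + 5 = pos 2 = 'c'
  'f' (pos 5) + 5 = pos 10 = 'k'
  'i' (pos 8) + 5 = pos 13 = 'n'
  'k' (pos 10) + 5 = pos 15 = 'p'
  'i' (pos 8) + 5 = pos 13 = 'n'
Result: jcknpn

jcknpn


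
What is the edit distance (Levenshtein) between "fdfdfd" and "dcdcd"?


Computing edit distance: "fdfdfd" -> "dcdcd"
DP table:
           d    c    d    c    d
      0    1    2    3    4    5
  f   1    1    2    3    4    5
  d   2    1    2    2    3    4
  f   3    2    2    3    3    4
  d   4    3    3    2    3    3
  f   5    4    4    3    3    4
  d   6    5    5    4    4    3
Edit distance = dp[6][5] = 3

3


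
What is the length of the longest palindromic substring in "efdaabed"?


Input: "efdaabed"
Checking substrings for palindromes:
  [3:5] "aa" (len 2) => palindrome
Longest palindromic substring: "aa" with length 2

2


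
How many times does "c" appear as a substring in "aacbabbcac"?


Searching for "c" in "aacbabbcac"
Scanning each position:
  Position 0: "a" => no
  Position 1: "a" => no
  Position 2: "c" => MATCH
  Position 3: "b" => no
  Position 4: "a" => no
  Position 5: "b" => no
  Position 6: "b" => no
  Position 7: "c" => MATCH
  Position 8: "a" => no
  Position 9: "c" => MATCH
Total occurrences: 3

3


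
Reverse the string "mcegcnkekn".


Input: mcegcnkekn
Reading characters right to left:
  Position 9: 'n'
  Position 8: 'k'
  Position 7: 'e'
  Position 6: 'k'
  Position 5: 'n'
  Position 4: 'c'
  Position 3: 'g'
  Position 2: 'e'
  Position 1: 'c'
  Position 0: 'm'
Reversed: nkekncgecm

nkekncgecm


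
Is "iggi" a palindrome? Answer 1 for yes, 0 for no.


Input: iggi
Reversed: iggi
  Compare pos 0 ('i') with pos 3 ('i'): match
  Compare pos 1 ('g') with pos 2 ('g'): match
Result: palindrome

1


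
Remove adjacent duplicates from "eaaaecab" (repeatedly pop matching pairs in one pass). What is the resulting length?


Input: eaaaecab
Stack-based adjacent duplicate removal:
  Read 'e': push. Stack: e
  Read 'a': push. Stack: ea
  Read 'a': matches stack top 'a' => pop. Stack: e
  Read 'a': push. Stack: ea
  Read 'e': push. Stack: eae
  Read 'c': push. Stack: eaec
  Read 'a': push. Stack: eaeca
  Read 'b': push. Stack: eaecab
Final stack: "eaecab" (length 6)

6


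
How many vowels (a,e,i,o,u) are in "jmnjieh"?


Input: jmnjieh
Checking each character:
  'j' at position 0: consonant
  'm' at position 1: consonant
  'n' at position 2: consonant
  'j' at position 3: consonant
  'i' at position 4: vowel (running total: 1)
  'e' at position 5: vowel (running total: 2)
  'h' at position 6: consonant
Total vowels: 2

2


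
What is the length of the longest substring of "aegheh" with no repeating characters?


Input: "aegheh"
Sliding window (track last position of each char):
  Position 0 ('a'): window [0,0] length 1 -- new best
  Position 1 ('e'): window [0,1] length 2 -- new best
  Position 2 ('g'): window [0,2] length 3 -- new best
  Position 3 ('h'): window [0,3] length 4 -- new best
  Position 4 ('e'): repeat (last at 1), move window start to 2
  Position 4 ('e'): window [2,4] length 3
  Position 5 ('h'): repeat (last at 3), move window start to 4
  Position 5 ('h'): window [4,5] length 2
Longest substring with no repeats: "aegh" with length 4

4


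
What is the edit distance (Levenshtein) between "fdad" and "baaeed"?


Computing edit distance: "fdad" -> "baaeed"
DP table:
           b    a    a    e    e    d
      0    1    2    3    4    5    6
  f   1    1    2    3    4    5    6
  d   2    2    2    3    4    5    5
  a   3    3    2    2    3    4    5
  d   4    4    3    3    3    4    4
Edit distance = dp[4][6] = 4

4


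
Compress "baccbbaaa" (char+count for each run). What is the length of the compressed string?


Input: baccbbaaa
Runs:
  'b' x 1 => "b1"
  'a' x 1 => "a1"
  'c' x 2 => "c2"
  'b' x 2 => "b2"
  'a' x 3 => "a3"
Compressed: "b1a1c2b2a3"
Compressed length: 10

10


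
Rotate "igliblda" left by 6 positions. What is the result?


Input: "igliblda", rotate left by 6
First 6 characters: "iglibl"
Remaining characters: "da"
Concatenate remaining + first: "da" + "iglibl" = "daiglibl"

daiglibl


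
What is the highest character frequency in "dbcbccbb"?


Input: dbcbccbb
Character counts:
  'b': 4
  'c': 3
  'd': 1
Maximum frequency: 4

4


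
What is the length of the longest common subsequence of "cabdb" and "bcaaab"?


LCS of "cabdb" and "bcaaab"
DP table:
           b    c    a    a    a    b
      0    0    0    0    0    0    0
  c   0    0    1    1    1    1    1
  a   0    0    1    2    2    2    2
  b   0    1    1    2    2    2    3
  d   0    1    1    2    2    2    3
  b   0    1    1    2    2    2    3
LCS length = dp[5][6] = 3

3


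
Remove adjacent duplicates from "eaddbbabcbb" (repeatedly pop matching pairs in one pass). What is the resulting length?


Input: eaddbbabcbb
Stack-based adjacent duplicate removal:
  Read 'e': push. Stack: e
  Read 'a': push. Stack: ea
  Read 'd': push. Stack: ead
  Read 'd': matches stack top 'd' => pop. Stack: ea
  Read 'b': push. Stack: eab
  Read 'b': matches stack top 'b' => pop. Stack: ea
  Read 'a': matches stack top 'a' => pop. Stack: e
  Read 'b': push. Stack: eb
  Read 'c': push. Stack: ebc
  Read 'b': push. Stack: ebcb
  Read 'b': matches stack top 'b' => pop. Stack: ebc
Final stack: "ebc" (length 3)

3


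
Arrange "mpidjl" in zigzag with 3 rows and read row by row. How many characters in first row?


Zigzag "mpidjl" into 3 rows:
Placing characters:
  'm' => row 0
  'p' => row 1
  'i' => row 2
  'd' => row 1
  'j' => row 0
  'l' => row 1
Rows:
  Row 0: "mj"
  Row 1: "pdl"
  Row 2: "i"
First row length: 2

2


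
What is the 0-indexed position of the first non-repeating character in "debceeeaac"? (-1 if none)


Input: debceeeaac
Character frequencies:
  'a': 2
  'b': 1
  'c': 2
  'd': 1
  'e': 4
Scanning left to right for freq == 1:
  Position 0 ('d'): unique! => answer = 0

0


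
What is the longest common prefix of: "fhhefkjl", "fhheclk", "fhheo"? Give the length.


Words: fhhefkjl, fhheclk, fhheo
  Position 0: all 'f' => match
  Position 1: all 'h' => match
  Position 2: all 'h' => match
  Position 3: all 'e' => match
  Position 4: ('f', 'c', 'o') => mismatch, stop
LCP = "fhhe" (length 4)

4


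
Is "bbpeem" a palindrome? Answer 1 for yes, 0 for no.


Input: bbpeem
Reversed: meepbb
  Compare pos 0 ('b') with pos 5 ('m'): MISMATCH
  Compare pos 1 ('b') with pos 4 ('e'): MISMATCH
  Compare pos 2 ('p') with pos 3 ('e'): MISMATCH
Result: not a palindrome

0


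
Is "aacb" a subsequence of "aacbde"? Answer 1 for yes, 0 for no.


Check if "aacb" is a subsequence of "aacbde"
Greedy scan:
  Position 0 ('a'): matches sub[0] = 'a'
  Position 1 ('a'): matches sub[1] = 'a'
  Position 2 ('c'): matches sub[2] = 'c'
  Position 3 ('b'): matches sub[3] = 'b'
  Position 4 ('d'): no match needed
  Position 5 ('e'): no match needed
All 4 characters matched => is a subsequence

1


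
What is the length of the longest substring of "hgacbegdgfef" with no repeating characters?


Input: "hgacbegdgfef"
Sliding window (track last position of each char):
  Position 0 ('h'): window [0,0] length 1 -- new best
  Position 1 ('g'): window [0,1] length 2 -- new best
  Position 2 ('a'): window [0,2] length 3 -- new best
  Position 3 ('c'): window [0,3] length 4 -- new best
  Position 4 ('b'): window [0,4] length 5 -- new best
  Position 5 ('e'): window [0,5] length 6 -- new best
  Position 6 ('g'): repeat (last at 1), move window start to 2
  Position 6 ('g'): window [2,6] length 5
  Position 7 ('d'): window [2,7] length 6
  Position 8 ('g'): repeat (last at 6), move window start to 7
  Position 8 ('g'): window [7,8] length 2
  Position 9 ('f'): window [7,9] length 3
  Position 10 ('e'): window [7,10] length 4
  Position 11 ('f'): repeat (last at 9), move window start to 10
  Position 11 ('f'): window [10,11] length 2
Longest substring with no repeats: "hgacbe" with length 6

6


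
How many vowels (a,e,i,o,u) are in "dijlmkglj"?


Input: dijlmkglj
Checking each character:
  'd' at position 0: consonant
  'i' at position 1: vowel (running total: 1)
  'j' at position 2: consonant
  'l' at position 3: consonant
  'm' at position 4: consonant
  'k' at position 5: consonant
  'g' at position 6: consonant
  'l' at position 7: consonant
  'j' at position 8: consonant
Total vowels: 1

1


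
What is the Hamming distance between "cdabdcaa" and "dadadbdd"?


Comparing "cdabdcaa" and "dadadbdd" position by position:
  Position 0: 'c' vs 'd' => differ
  Position 1: 'd' vs 'a' => differ
  Position 2: 'a' vs 'd' => differ
  Position 3: 'b' vs 'a' => differ
  Position 4: 'd' vs 'd' => same
  Position 5: 'c' vs 'b' => differ
  Position 6: 'a' vs 'd' => differ
  Position 7: 'a' vs 'd' => differ
Total differences (Hamming distance): 7

7


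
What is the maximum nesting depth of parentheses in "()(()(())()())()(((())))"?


Input: "()(()(())()())()(((())))"
Tracking depth:
  Position 0 '(': depth becomes 1
  Position 1 ')': depth becomes 0
  Position 2 '(': depth becomes 1
  Position 3 '(': depth becomes 2
  Position 4 ')': depth becomes 1
  Position 5 '(': depth becomes 2
  Position 6 '(': depth becomes 3
  Position 7 ')': depth becomes 2
  Position 8 ')': depth becomes 1
  Position 9 '(': depth becomes 2
  Position 10 ')': depth becomes 1
  Position 11 '(': depth becomes 2
  Position 12 ')': depth becomes 1
  Position 13 ')': depth becomes 0
  Position 14 '(': depth becomes 1
  Position 15 ')': depth becomes 0
  Position 16 '(': depth becomes 1
  Position 17 '(': depth becomes 2
  Position 18 '(': depth becomes 3
  Position 19 '(': depth becomes 4
  Position 20 ')': depth becomes 3
  Position 21 ')': depth becomes 2
  Position 22 ')': depth becomes 1
  Position 23 ')': depth becomes 0
Maximum depth reached: 4

4


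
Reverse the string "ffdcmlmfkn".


Input: ffdcmlmfkn
Reading characters right to left:
  Position 9: 'n'
  Position 8: 'k'
  Position 7: 'f'
  Position 6: 'm'
  Position 5: 'l'
  Position 4: 'm'
  Position 3: 'c'
  Position 2: 'd'
  Position 1: 'f'
  Position 0: 'f'
Reversed: nkfmlmcdff

nkfmlmcdff


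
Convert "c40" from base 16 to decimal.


Input: "c40" in base 16
Positional expansion:
  Digit 'c' (value 12) x 16^2 = 3072
  Digit '4' (value 4) x 16^1 = 64
  Digit '0' (value 0) x 16^0 = 0
Sum = 3136

3136


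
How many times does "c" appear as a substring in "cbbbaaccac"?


Searching for "c" in "cbbbaaccac"
Scanning each position:
  Position 0: "c" => MATCH
  Position 1: "b" => no
  Position 2: "b" => no
  Position 3: "b" => no
  Position 4: "a" => no
  Position 5: "a" => no
  Position 6: "c" => MATCH
  Position 7: "c" => MATCH
  Position 8: "a" => no
  Position 9: "c" => MATCH
Total occurrences: 4

4


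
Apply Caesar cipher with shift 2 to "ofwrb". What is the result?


Caesar cipher: shift "ofwrb" by 2
  'o' (pos 14) + 2 = pos 16 = 'q'
  'f' (pos 5) + 2 = pos 7 = 'h'
  'w' (pos 22) + 2 = pos 24 = 'y'
  'r' (pos 17) + 2 = pos 19 = 't'
  'b' (pos 1) + 2 = pos 3 = 'd'
Result: qhytd

qhytd


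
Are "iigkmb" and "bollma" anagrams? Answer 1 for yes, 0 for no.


Strings: "iigkmb", "bollma"
Sorted first:  bgiikm
Sorted second: abllmo
Differ at position 0: 'b' vs 'a' => not anagrams

0


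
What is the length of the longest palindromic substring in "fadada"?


Input: "fadada"
Checking substrings for palindromes:
  [1:6] "adada" (len 5) => palindrome
  [1:4] "ada" (len 3) => palindrome
  [2:5] "dad" (len 3) => palindrome
  [3:6] "ada" (len 3) => palindrome
Longest palindromic substring: "adada" with length 5

5


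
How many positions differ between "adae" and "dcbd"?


Comparing "adae" and "dcbd" position by position:
  Position 0: 'a' vs 'd' => DIFFER
  Position 1: 'd' vs 'c' => DIFFER
  Position 2: 'a' vs 'b' => DIFFER
  Position 3: 'e' vs 'd' => DIFFER
Positions that differ: 4

4


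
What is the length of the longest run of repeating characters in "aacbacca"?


Input: "aacbacca"
Scanning for longest run:
  Position 1 ('a'): continues run of 'a', length=2
  Position 2 ('c'): new char, reset run to 1
  Position 3 ('b'): new char, reset run to 1
  Position 4 ('a'): new char, reset run to 1
  Position 5 ('c'): new char, reset run to 1
  Position 6 ('c'): continues run of 'c', length=2
  Position 7 ('a'): new char, reset run to 1
Longest run: 'a' with length 2

2


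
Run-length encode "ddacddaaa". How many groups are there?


Input: ddacddaaa
Scanning for consecutive runs:
  Group 1: 'd' x 2 (positions 0-1)
  Group 2: 'a' x 1 (positions 2-2)
  Group 3: 'c' x 1 (positions 3-3)
  Group 4: 'd' x 2 (positions 4-5)
  Group 5: 'a' x 3 (positions 6-8)
Total groups: 5

5


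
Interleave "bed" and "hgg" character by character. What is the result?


Interleaving "bed" and "hgg":
  Position 0: 'b' from first, 'h' from second => "bh"
  Position 1: 'e' from first, 'g' from second => "eg"
  Position 2: 'd' from first, 'g' from second => "dg"
Result: bhegdg

bhegdg


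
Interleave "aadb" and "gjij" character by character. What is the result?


Interleaving "aadb" and "gjij":
  Position 0: 'a' from first, 'g' from second => "ag"
  Position 1: 'a' from first, 'j' from second => "aj"
  Position 2: 'd' from first, 'i' from second => "di"
  Position 3: 'b' from first, 'j' from second => "bj"
Result: agajdibj

agajdibj


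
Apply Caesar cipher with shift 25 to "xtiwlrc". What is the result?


Caesar cipher: shift "xtiwlrc" by 25
  'x' (pos 23) + 25 = pos 22 = 'w'
  't' (pos 19) + 25 = pos 18 = 's'
  'i' (pos 8) + 25 = pos 7 = 'h'
  'w' (pos 22) + 25 = pos 21 = 'v'
  'l' (pos 11) + 25 = pos 10 = 'k'
  'r' (pos 17) + 25 = pos 16 = 'q'
  'c' (pos 2) + 25 = pos 1 = 'b'
Result: wshvkqb

wshvkqb


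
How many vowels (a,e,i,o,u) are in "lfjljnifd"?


Input: lfjljnifd
Checking each character:
  'l' at position 0: consonant
  'f' at position 1: consonant
  'j' at position 2: consonant
  'l' at position 3: consonant
  'j' at position 4: consonant
  'n' at position 5: consonant
  'i' at position 6: vowel (running total: 1)
  'f' at position 7: consonant
  'd' at position 8: consonant
Total vowels: 1

1


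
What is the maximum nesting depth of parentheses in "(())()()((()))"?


Input: "(())()()((()))"
Tracking depth:
  Position 0 '(': depth becomes 1
  Position 1 '(': depth becomes 2
  Position 2 ')': depth becomes 1
  Position 3 ')': depth becomes 0
  Position 4 '(': depth becomes 1
  Position 5 ')': depth becomes 0
  Position 6 '(': depth becomes 1
  Position 7 ')': depth becomes 0
  Position 8 '(': depth becomes 1
  Position 9 '(': depth becomes 2
  Position 10 '(': depth becomes 3
  Position 11 ')': depth becomes 2
  Position 12 ')': depth becomes 1
  Position 13 ')': depth becomes 0
Maximum depth reached: 3

3


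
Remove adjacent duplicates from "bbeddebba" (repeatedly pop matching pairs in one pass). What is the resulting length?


Input: bbeddebba
Stack-based adjacent duplicate removal:
  Read 'b': push. Stack: b
  Read 'b': matches stack top 'b' => pop. Stack: (empty)
  Read 'e': push. Stack: e
  Read 'd': push. Stack: ed
  Read 'd': matches stack top 'd' => pop. Stack: e
  Read 'e': matches stack top 'e' => pop. Stack: (empty)
  Read 'b': push. Stack: b
  Read 'b': matches stack top 'b' => pop. Stack: (empty)
  Read 'a': push. Stack: a
Final stack: "a" (length 1)

1


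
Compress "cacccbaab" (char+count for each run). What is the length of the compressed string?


Input: cacccbaab
Runs:
  'c' x 1 => "c1"
  'a' x 1 => "a1"
  'c' x 3 => "c3"
  'b' x 1 => "b1"
  'a' x 2 => "a2"
  'b' x 1 => "b1"
Compressed: "c1a1c3b1a2b1"
Compressed length: 12

12


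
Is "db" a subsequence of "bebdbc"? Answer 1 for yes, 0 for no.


Check if "db" is a subsequence of "bebdbc"
Greedy scan:
  Position 0 ('b'): no match needed
  Position 1 ('e'): no match needed
  Position 2 ('b'): no match needed
  Position 3 ('d'): matches sub[0] = 'd'
  Position 4 ('b'): matches sub[1] = 'b'
  Position 5 ('c'): no match needed
All 2 characters matched => is a subsequence

1


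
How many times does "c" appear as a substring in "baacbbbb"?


Searching for "c" in "baacbbbb"
Scanning each position:
  Position 0: "b" => no
  Position 1: "a" => no
  Position 2: "a" => no
  Position 3: "c" => MATCH
  Position 4: "b" => no
  Position 5: "b" => no
  Position 6: "b" => no
  Position 7: "b" => no
Total occurrences: 1

1


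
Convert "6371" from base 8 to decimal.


Input: "6371" in base 8
Positional expansion:
  Digit '6' (value 6) x 8^3 = 3072
  Digit '3' (value 3) x 8^2 = 192
  Digit '7' (value 7) x 8^1 = 56
  Digit '1' (value 1) x 8^0 = 1
Sum = 3321

3321


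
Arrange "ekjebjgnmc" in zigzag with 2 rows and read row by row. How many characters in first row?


Zigzag "ekjebjgnmc" into 2 rows:
Placing characters:
  'e' => row 0
  'k' => row 1
  'j' => row 0
  'e' => row 1
  'b' => row 0
  'j' => row 1
  'g' => row 0
  'n' => row 1
  'm' => row 0
  'c' => row 1
Rows:
  Row 0: "ejbgm"
  Row 1: "kejnc"
First row length: 5

5


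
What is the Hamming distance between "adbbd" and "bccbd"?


Comparing "adbbd" and "bccbd" position by position:
  Position 0: 'a' vs 'b' => differ
  Position 1: 'd' vs 'c' => differ
  Position 2: 'b' vs 'c' => differ
  Position 3: 'b' vs 'b' => same
  Position 4: 'd' vs 'd' => same
Total differences (Hamming distance): 3

3


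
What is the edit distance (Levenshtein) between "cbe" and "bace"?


Computing edit distance: "cbe" -> "bace"
DP table:
           b    a    c    e
      0    1    2    3    4
  c   1    1    2    2    3
  b   2    1    2    3    3
  e   3    2    2    3    3
Edit distance = dp[3][4] = 3

3


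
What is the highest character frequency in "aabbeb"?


Input: aabbeb
Character counts:
  'a': 2
  'b': 3
  'e': 1
Maximum frequency: 3

3


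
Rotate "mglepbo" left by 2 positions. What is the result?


Input: "mglepbo", rotate left by 2
First 2 characters: "mg"
Remaining characters: "lepbo"
Concatenate remaining + first: "lepbo" + "mg" = "lepbomg"

lepbomg


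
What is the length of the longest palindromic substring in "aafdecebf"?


Input: "aafdecebf"
Checking substrings for palindromes:
  [4:7] "ece" (len 3) => palindrome
  [0:2] "aa" (len 2) => palindrome
Longest palindromic substring: "ece" with length 3

3


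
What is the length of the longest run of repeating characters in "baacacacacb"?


Input: "baacacacacb"
Scanning for longest run:
  Position 1 ('a'): new char, reset run to 1
  Position 2 ('a'): continues run of 'a', length=2
  Position 3 ('c'): new char, reset run to 1
  Position 4 ('a'): new char, reset run to 1
  Position 5 ('c'): new char, reset run to 1
  Position 6 ('a'): new char, reset run to 1
  Position 7 ('c'): new char, reset run to 1
  Position 8 ('a'): new char, reset run to 1
  Position 9 ('c'): new char, reset run to 1
  Position 10 ('b'): new char, reset run to 1
Longest run: 'a' with length 2

2


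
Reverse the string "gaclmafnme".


Input: gaclmafnme
Reading characters right to left:
  Position 9: 'e'
  Position 8: 'm'
  Position 7: 'n'
  Position 6: 'f'
  Position 5: 'a'
  Position 4: 'm'
  Position 3: 'l'
  Position 2: 'c'
  Position 1: 'a'
  Position 0: 'g'
Reversed: emnfamlcag

emnfamlcag


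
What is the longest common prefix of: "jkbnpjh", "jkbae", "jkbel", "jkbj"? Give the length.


Words: jkbnpjh, jkbae, jkbel, jkbj
  Position 0: all 'j' => match
  Position 1: all 'k' => match
  Position 2: all 'b' => match
  Position 3: ('n', 'a', 'e', 'j') => mismatch, stop
LCP = "jkb" (length 3)

3


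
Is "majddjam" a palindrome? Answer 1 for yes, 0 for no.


Input: majddjam
Reversed: majddjam
  Compare pos 0 ('m') with pos 7 ('m'): match
  Compare pos 1 ('a') with pos 6 ('a'): match
  Compare pos 2 ('j') with pos 5 ('j'): match
  Compare pos 3 ('d') with pos 4 ('d'): match
Result: palindrome

1


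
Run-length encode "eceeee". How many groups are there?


Input: eceeee
Scanning for consecutive runs:
  Group 1: 'e' x 1 (positions 0-0)
  Group 2: 'c' x 1 (positions 1-1)
  Group 3: 'e' x 4 (positions 2-5)
Total groups: 3

3


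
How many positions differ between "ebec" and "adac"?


Comparing "ebec" and "adac" position by position:
  Position 0: 'e' vs 'a' => DIFFER
  Position 1: 'b' vs 'd' => DIFFER
  Position 2: 'e' vs 'a' => DIFFER
  Position 3: 'c' vs 'c' => same
Positions that differ: 3

3


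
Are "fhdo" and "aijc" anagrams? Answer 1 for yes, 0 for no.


Strings: "fhdo", "aijc"
Sorted first:  dfho
Sorted second: acij
Differ at position 0: 'd' vs 'a' => not anagrams

0


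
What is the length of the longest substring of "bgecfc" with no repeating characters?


Input: "bgecfc"
Sliding window (track last position of each char):
  Position 0 ('b'): window [0,0] length 1 -- new best
  Position 1 ('g'): window [0,1] length 2 -- new best
  Position 2 ('e'): window [0,2] length 3 -- new best
  Position 3 ('c'): window [0,3] length 4 -- new best
  Position 4 ('f'): window [0,4] length 5 -- new best
  Position 5 ('c'): repeat (last at 3), move window start to 4
  Position 5 ('c'): window [4,5] length 2
Longest substring with no repeats: "bgecf" with length 5

5


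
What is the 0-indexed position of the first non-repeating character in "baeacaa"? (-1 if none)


Input: baeacaa
Character frequencies:
  'a': 4
  'b': 1
  'c': 1
  'e': 1
Scanning left to right for freq == 1:
  Position 0 ('b'): unique! => answer = 0

0


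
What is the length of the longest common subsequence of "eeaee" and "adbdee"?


LCS of "eeaee" and "adbdee"
DP table:
           a    d    b    d    e    e
      0    0    0    0    0    0    0
  e   0    0    0    0    0    1    1
  e   0    0    0    0    0    1    2
  a   0    1    1    1    1    1    2
  e   0    1    1    1    1    2    2
  e   0    1    1    1    1    2    3
LCS length = dp[5][6] = 3

3


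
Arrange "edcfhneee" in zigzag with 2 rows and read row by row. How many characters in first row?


Zigzag "edcfhneee" into 2 rows:
Placing characters:
  'e' => row 0
  'd' => row 1
  'c' => row 0
  'f' => row 1
  'h' => row 0
  'n' => row 1
  'e' => row 0
  'e' => row 1
  'e' => row 0
Rows:
  Row 0: "echee"
  Row 1: "dfne"
First row length: 5

5


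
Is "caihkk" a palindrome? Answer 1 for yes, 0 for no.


Input: caihkk
Reversed: kkhiac
  Compare pos 0 ('c') with pos 5 ('k'): MISMATCH
  Compare pos 1 ('a') with pos 4 ('k'): MISMATCH
  Compare pos 2 ('i') with pos 3 ('h'): MISMATCH
Result: not a palindrome

0


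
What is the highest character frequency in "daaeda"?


Input: daaeda
Character counts:
  'a': 3
  'd': 2
  'e': 1
Maximum frequency: 3

3


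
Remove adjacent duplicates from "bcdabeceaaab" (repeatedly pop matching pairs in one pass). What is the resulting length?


Input: bcdabeceaaab
Stack-based adjacent duplicate removal:
  Read 'b': push. Stack: b
  Read 'c': push. Stack: bc
  Read 'd': push. Stack: bcd
  Read 'a': push. Stack: bcda
  Read 'b': push. Stack: bcdab
  Read 'e': push. Stack: bcdabe
  Read 'c': push. Stack: bcdabec
  Read 'e': push. Stack: bcdabece
  Read 'a': push. Stack: bcdabecea
  Read 'a': matches stack top 'a' => pop. Stack: bcdabece
  Read 'a': push. Stack: bcdabecea
  Read 'b': push. Stack: bcdabeceab
Final stack: "bcdabeceab" (length 10)

10


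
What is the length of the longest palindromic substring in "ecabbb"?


Input: "ecabbb"
Checking substrings for palindromes:
  [3:6] "bbb" (len 3) => palindrome
  [3:5] "bb" (len 2) => palindrome
  [4:6] "bb" (len 2) => palindrome
Longest palindromic substring: "bbb" with length 3

3


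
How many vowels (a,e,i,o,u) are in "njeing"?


Input: njeing
Checking each character:
  'n' at position 0: consonant
  'j' at position 1: consonant
  'e' at position 2: vowel (running total: 1)
  'i' at position 3: vowel (running total: 2)
  'n' at position 4: consonant
  'g' at position 5: consonant
Total vowels: 2

2


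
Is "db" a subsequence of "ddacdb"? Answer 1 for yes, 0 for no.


Check if "db" is a subsequence of "ddacdb"
Greedy scan:
  Position 0 ('d'): matches sub[0] = 'd'
  Position 1 ('d'): no match needed
  Position 2 ('a'): no match needed
  Position 3 ('c'): no match needed
  Position 4 ('d'): no match needed
  Position 5 ('b'): matches sub[1] = 'b'
All 2 characters matched => is a subsequence

1


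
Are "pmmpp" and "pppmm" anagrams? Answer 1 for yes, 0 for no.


Strings: "pmmpp", "pppmm"
Sorted first:  mmppp
Sorted second: mmppp
Sorted forms match => anagrams

1


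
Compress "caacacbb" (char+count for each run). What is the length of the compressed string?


Input: caacacbb
Runs:
  'c' x 1 => "c1"
  'a' x 2 => "a2"
  'c' x 1 => "c1"
  'a' x 1 => "a1"
  'c' x 1 => "c1"
  'b' x 2 => "b2"
Compressed: "c1a2c1a1c1b2"
Compressed length: 12

12


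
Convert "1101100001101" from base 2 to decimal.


Input: "1101100001101" in base 2
Positional expansion:
  Digit '1' (value 1) x 2^12 = 4096
  Digit '1' (value 1) x 2^11 = 2048
  Digit '0' (value 0) x 2^10 = 0
  Digit '1' (value 1) x 2^9 = 512
  Digit '1' (value 1) x 2^8 = 256
  Digit '0' (value 0) x 2^7 = 0
  Digit '0' (value 0) x 2^6 = 0
  Digit '0' (value 0) x 2^5 = 0
  Digit '0' (value 0) x 2^4 = 0
  Digit '1' (value 1) x 2^3 = 8
  Digit '1' (value 1) x 2^2 = 4
  Digit '0' (value 0) x 2^1 = 0
  Digit '1' (value 1) x 2^0 = 1
Sum = 6925

6925


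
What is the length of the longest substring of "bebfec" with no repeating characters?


Input: "bebfec"
Sliding window (track last position of each char):
  Position 0 ('b'): window [0,0] length 1 -- new best
  Position 1 ('e'): window [0,1] length 2 -- new best
  Position 2 ('b'): repeat (last at 0), move window start to 1
  Position 2 ('b'): window [1,2] length 2
  Position 3 ('f'): window [1,3] length 3 -- new best
  Position 4 ('e'): repeat (last at 1), move window start to 2
  Position 4 ('e'): window [2,4] length 3
  Position 5 ('c'): window [2,5] length 4 -- new best
Longest substring with no repeats: "bfec" with length 4

4


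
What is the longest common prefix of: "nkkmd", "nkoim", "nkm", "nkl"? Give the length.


Words: nkkmd, nkoim, nkm, nkl
  Position 0: all 'n' => match
  Position 1: all 'k' => match
  Position 2: ('k', 'o', 'm', 'l') => mismatch, stop
LCP = "nk" (length 2)

2


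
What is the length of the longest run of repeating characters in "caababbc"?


Input: "caababbc"
Scanning for longest run:
  Position 1 ('a'): new char, reset run to 1
  Position 2 ('a'): continues run of 'a', length=2
  Position 3 ('b'): new char, reset run to 1
  Position 4 ('a'): new char, reset run to 1
  Position 5 ('b'): new char, reset run to 1
  Position 6 ('b'): continues run of 'b', length=2
  Position 7 ('c'): new char, reset run to 1
Longest run: 'a' with length 2

2


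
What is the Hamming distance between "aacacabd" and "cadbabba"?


Comparing "aacacabd" and "cadbabba" position by position:
  Position 0: 'a' vs 'c' => differ
  Position 1: 'a' vs 'a' => same
  Position 2: 'c' vs 'd' => differ
  Position 3: 'a' vs 'b' => differ
  Position 4: 'c' vs 'a' => differ
  Position 5: 'a' vs 'b' => differ
  Position 6: 'b' vs 'b' => same
  Position 7: 'd' vs 'a' => differ
Total differences (Hamming distance): 6

6


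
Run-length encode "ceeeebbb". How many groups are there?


Input: ceeeebbb
Scanning for consecutive runs:
  Group 1: 'c' x 1 (positions 0-0)
  Group 2: 'e' x 4 (positions 1-4)
  Group 3: 'b' x 3 (positions 5-7)
Total groups: 3

3


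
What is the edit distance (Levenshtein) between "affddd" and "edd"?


Computing edit distance: "affddd" -> "edd"
DP table:
           e    d    d
      0    1    2    3
  a   1    1    2    3
  f   2    2    2    3
  f   3    3    3    3
  d   4    4    3    3
  d   5    5    4    3
  d   6    6    5    4
Edit distance = dp[6][3] = 4

4


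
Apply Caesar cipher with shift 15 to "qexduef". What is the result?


Caesar cipher: shift "qexduef" by 15
  'q' (pos 16) + 15 = pos 5 = 'f'
  'e' (pos 4) + 15 = pos 19 = 't'
  'x' (pos 23) + 15 = pos 12 = 'm'
  'd' (pos 3) + 15 = pos 18 = 's'
  'u' (pos 20) + 15 = pos 9 = 'j'
  'e' (pos 4) + 15 = pos 19 = 't'
  'f' (pos 5) + 15 = pos 20 = 'u'
Result: ftmsjtu

ftmsjtu


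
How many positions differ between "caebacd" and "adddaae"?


Comparing "caebacd" and "adddaae" position by position:
  Position 0: 'c' vs 'a' => DIFFER
  Position 1: 'a' vs 'd' => DIFFER
  Position 2: 'e' vs 'd' => DIFFER
  Position 3: 'b' vs 'd' => DIFFER
  Position 4: 'a' vs 'a' => same
  Position 5: 'c' vs 'a' => DIFFER
  Position 6: 'd' vs 'e' => DIFFER
Positions that differ: 6

6


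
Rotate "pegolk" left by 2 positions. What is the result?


Input: "pegolk", rotate left by 2
First 2 characters: "pe"
Remaining characters: "golk"
Concatenate remaining + first: "golk" + "pe" = "golkpe"

golkpe


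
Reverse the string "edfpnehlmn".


Input: edfpnehlmn
Reading characters right to left:
  Position 9: 'n'
  Position 8: 'm'
  Position 7: 'l'
  Position 6: 'h'
  Position 5: 'e'
  Position 4: 'n'
  Position 3: 'p'
  Position 2: 'f'
  Position 1: 'd'
  Position 0: 'e'
Reversed: nmlhenpfde

nmlhenpfde


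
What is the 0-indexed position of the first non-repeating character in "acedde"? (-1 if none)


Input: acedde
Character frequencies:
  'a': 1
  'c': 1
  'd': 2
  'e': 2
Scanning left to right for freq == 1:
  Position 0 ('a'): unique! => answer = 0

0


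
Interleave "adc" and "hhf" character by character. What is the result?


Interleaving "adc" and "hhf":
  Position 0: 'a' from first, 'h' from second => "ah"
  Position 1: 'd' from first, 'h' from second => "dh"
  Position 2: 'c' from first, 'f' from second => "cf"
Result: ahdhcf

ahdhcf


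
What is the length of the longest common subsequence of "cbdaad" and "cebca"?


LCS of "cbdaad" and "cebca"
DP table:
           c    e    b    c    a
      0    0    0    0    0    0
  c   0    1    1    1    1    1
  b   0    1    1    2    2    2
  d   0    1    1    2    2    2
  a   0    1    1    2    2    3
  a   0    1    1    2    2    3
  d   0    1    1    2    2    3
LCS length = dp[6][5] = 3

3


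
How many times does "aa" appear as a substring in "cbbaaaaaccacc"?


Searching for "aa" in "cbbaaaaaccacc"
Scanning each position:
  Position 0: "cb" => no
  Position 1: "bb" => no
  Position 2: "ba" => no
  Position 3: "aa" => MATCH
  Position 4: "aa" => MATCH
  Position 5: "aa" => MATCH
  Position 6: "aa" => MATCH
  Position 7: "ac" => no
  Position 8: "cc" => no
  Position 9: "ca" => no
  Position 10: "ac" => no
  Position 11: "cc" => no
Total occurrences: 4

4


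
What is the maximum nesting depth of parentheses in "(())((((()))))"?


Input: "(())((((()))))"
Tracking depth:
  Position 0 '(': depth becomes 1
  Position 1 '(': depth becomes 2
  Position 2 ')': depth becomes 1
  Position 3 ')': depth becomes 0
  Position 4 '(': depth becomes 1
  Position 5 '(': depth becomes 2
  Position 6 '(': depth becomes 3
  Position 7 '(': depth becomes 4
  Position 8 '(': depth becomes 5
  Position 9 ')': depth becomes 4
  Position 10 ')': depth becomes 3
  Position 11 ')': depth becomes 2
  Position 12 ')': depth becomes 1
  Position 13 ')': depth becomes 0
Maximum depth reached: 5

5
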